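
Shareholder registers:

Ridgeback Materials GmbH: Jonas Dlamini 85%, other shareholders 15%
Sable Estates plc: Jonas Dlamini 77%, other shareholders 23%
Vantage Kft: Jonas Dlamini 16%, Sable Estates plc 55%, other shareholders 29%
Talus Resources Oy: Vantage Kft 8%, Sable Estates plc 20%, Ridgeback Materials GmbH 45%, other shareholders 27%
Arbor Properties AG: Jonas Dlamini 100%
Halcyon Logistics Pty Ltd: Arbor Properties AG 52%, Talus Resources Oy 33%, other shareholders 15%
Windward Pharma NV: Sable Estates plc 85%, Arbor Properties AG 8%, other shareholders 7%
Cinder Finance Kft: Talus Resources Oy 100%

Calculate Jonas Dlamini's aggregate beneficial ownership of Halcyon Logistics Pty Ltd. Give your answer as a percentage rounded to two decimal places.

71.24%

Jonas reaches Halcyon along 5 paths.
Via Arbor: 100% × 52% = 52%.
Via Vantage → Talus: 16% × 8% × 33% = 0.4224%.
Via Sable → Vantage → Talus: 77% × 55% × 8% × 33% = 1.11804%.
Via Sable → Talus: 77% × 20% × 33% = 5.082%.
Via Ridgeback → Talus: 85% × 45% × 33% = 12.6225%.
Total: 52% + 0.4224% + 1.11804% + 5.082% + 12.6225% = 71.24494%.
Rounded: 71.24%.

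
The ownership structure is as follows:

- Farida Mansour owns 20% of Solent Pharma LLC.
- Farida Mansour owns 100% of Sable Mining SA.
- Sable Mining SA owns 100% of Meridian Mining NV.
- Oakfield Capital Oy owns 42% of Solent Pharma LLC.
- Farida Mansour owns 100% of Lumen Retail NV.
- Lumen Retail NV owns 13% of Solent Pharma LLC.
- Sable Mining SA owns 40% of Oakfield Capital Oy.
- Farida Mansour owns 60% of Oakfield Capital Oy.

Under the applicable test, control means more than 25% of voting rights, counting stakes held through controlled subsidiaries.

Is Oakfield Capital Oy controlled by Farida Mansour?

Farida holds 100% of Sable, so Farida controls Sable.
Farida and Sable together hold 60% + 40% = 100% of Oakfield, so Farida controls Oakfield.

Yes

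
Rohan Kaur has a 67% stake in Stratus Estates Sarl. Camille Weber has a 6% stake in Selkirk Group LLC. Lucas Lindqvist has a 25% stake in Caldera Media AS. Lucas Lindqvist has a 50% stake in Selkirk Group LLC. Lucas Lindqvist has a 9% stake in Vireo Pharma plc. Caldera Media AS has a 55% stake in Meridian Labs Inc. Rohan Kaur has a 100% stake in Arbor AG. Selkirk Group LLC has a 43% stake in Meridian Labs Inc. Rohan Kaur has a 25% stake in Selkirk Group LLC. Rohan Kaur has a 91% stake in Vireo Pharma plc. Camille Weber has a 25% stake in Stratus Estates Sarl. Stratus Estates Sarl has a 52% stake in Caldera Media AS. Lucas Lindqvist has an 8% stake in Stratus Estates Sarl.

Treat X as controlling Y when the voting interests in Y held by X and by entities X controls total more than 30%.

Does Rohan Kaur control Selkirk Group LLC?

Rohan holds 67% of Stratus, so Rohan controls Stratus.
Rohan holds 91% of Vireo, so Rohan controls Vireo.
Stratus holds 52% of Caldera, so Rohan controls Caldera.
Rohan holds 100% of Arbor, so Rohan controls Arbor.
Caldera holds 55% of Meridian, so Rohan controls Meridian.
In Selkirk, Rohan's side holds only 25%, not > 30%.
So Rohan does not control Selkirk.

No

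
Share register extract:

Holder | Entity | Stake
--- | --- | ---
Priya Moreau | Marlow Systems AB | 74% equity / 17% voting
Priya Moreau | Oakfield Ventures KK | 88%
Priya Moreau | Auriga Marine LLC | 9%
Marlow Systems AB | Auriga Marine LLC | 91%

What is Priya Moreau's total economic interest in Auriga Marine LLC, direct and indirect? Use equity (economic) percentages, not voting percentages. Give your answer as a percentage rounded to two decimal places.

76.34%

Priya reaches Auriga along 2 paths.
Via Marlow: 74% × 91% = 67.34%.
Direct stake: 9% = 9%.
Total: 67.34% + 9% = 76.34%.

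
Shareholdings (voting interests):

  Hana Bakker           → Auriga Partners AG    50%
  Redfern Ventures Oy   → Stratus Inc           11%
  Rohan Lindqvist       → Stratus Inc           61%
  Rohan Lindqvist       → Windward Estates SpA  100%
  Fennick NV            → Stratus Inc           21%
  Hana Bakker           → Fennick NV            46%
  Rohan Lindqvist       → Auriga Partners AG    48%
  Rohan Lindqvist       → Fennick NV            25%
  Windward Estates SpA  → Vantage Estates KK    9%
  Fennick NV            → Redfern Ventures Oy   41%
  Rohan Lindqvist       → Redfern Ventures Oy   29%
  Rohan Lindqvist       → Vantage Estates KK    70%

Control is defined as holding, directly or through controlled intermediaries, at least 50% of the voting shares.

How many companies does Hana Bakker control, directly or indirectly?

Hana holds 50% of Auriga, so Hana controls Auriga.
No other company's threshold is met.
Hana controls 1 company.

1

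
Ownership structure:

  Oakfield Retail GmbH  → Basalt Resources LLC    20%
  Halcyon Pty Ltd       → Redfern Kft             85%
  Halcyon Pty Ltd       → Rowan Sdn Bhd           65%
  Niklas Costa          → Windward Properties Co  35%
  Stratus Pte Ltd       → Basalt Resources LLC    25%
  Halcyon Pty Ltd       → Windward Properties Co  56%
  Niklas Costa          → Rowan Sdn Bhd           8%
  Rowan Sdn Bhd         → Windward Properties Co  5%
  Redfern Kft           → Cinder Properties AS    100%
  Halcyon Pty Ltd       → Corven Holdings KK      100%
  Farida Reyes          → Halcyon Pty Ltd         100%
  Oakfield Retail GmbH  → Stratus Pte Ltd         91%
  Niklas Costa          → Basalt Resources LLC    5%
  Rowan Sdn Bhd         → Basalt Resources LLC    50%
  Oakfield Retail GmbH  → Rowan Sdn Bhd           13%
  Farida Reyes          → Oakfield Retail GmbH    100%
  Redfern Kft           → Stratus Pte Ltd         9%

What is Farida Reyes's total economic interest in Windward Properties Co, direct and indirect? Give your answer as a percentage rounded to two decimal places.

59.90%

Farida reaches Windward along 3 paths.
Via Halcyon: 100% × 56% = 56%.
Via Halcyon → Rowan: 100% × 65% × 5% = 3.25%.
Via Oakfield → Rowan: 100% × 13% × 5% = 0.65%.
Total: 56% + 3.25% + 0.65% = 59.9%.
Rounded: 59.90%.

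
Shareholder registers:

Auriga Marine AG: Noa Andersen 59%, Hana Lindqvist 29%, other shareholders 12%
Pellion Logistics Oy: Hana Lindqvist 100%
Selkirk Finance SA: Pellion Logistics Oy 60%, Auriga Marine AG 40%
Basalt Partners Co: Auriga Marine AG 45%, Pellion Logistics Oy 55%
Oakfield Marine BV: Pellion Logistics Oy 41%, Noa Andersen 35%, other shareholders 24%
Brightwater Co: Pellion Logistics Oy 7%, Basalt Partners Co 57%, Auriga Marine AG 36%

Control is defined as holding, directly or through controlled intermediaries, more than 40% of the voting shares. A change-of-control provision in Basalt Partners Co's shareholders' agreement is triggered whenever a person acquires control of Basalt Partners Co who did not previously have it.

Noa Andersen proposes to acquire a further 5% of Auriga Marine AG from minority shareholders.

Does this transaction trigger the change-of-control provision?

No

The purchase changes only Noa's holdings, so Noa is the only person who could newly come to control Basalt.
Noa holds 59% of Auriga, so Noa controls Auriga.
Auriga holds 45% of Basalt, so Noa controls Basalt.
So Noa already controls Basalt before the transaction.
After the purchase, Noa's direct stake in Auriga rises to 59% + 5% = 64%.
Noa controlled Basalt already, so this is not a new person acquiring control; every other person's position is unchanged or reduced.
No new person acquires control, so the clause is not triggered.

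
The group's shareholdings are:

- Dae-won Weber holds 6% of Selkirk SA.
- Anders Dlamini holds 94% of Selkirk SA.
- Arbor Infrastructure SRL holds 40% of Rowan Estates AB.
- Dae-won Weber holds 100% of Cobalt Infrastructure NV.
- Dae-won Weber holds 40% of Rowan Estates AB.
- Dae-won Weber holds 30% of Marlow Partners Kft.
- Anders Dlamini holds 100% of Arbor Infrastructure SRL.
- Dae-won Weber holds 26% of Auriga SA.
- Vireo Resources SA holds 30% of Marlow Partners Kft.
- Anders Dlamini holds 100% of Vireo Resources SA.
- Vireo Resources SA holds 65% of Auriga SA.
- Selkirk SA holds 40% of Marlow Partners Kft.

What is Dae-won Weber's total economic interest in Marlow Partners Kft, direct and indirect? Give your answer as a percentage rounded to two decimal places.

Dae-won reaches Marlow along 2 paths.
Direct stake: 30% = 30%.
Via Selkirk: 6% × 40% = 2.4%.
Total: 30% + 2.4% = 32.4%.
Rounded: 32.40%.

32.40%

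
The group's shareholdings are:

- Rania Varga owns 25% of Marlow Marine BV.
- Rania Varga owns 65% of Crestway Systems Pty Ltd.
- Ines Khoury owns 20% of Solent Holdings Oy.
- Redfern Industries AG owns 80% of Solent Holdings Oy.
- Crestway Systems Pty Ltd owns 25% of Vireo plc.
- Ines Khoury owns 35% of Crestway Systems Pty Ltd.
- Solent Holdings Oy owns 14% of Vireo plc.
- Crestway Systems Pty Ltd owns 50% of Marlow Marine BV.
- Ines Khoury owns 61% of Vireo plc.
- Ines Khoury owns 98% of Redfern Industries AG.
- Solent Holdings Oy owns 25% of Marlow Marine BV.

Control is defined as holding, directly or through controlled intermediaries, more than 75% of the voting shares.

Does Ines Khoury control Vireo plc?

No

Ines holds 98% of Redfern, so Ines controls Redfern.
Ines and Redfern together hold 20% + 80% = 100% of Solent, so Ines controls Solent.
In Vireo, Ines's side holds only 61% + 14% = 75%, not > 75%.
So Ines does not control Vireo.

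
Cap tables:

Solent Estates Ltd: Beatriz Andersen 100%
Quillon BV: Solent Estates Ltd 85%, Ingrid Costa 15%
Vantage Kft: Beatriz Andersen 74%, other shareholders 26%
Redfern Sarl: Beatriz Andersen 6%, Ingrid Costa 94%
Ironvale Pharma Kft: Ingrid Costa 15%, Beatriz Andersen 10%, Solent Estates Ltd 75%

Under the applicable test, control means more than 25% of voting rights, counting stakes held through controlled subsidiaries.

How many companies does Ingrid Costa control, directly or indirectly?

1

Ingrid holds 94% of Redfern, so Ingrid controls Redfern.
No other company's threshold is met.
Ingrid controls 1 company.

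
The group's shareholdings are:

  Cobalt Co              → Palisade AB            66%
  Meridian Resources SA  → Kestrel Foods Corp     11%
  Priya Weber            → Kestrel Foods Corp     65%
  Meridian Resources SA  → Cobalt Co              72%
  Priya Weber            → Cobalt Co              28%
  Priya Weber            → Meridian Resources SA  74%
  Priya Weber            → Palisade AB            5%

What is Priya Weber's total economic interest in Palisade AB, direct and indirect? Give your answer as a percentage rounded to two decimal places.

58.64%

Priya reaches Palisade along 3 paths.
Direct stake: 5% = 5%.
Via Cobalt: 28% × 66% = 18.48%.
Via Meridian → Cobalt: 74% × 72% × 66% = 35.1648%.
Total: 5% + 18.48% + 35.1648% = 58.6448%.
Rounded: 58.64%.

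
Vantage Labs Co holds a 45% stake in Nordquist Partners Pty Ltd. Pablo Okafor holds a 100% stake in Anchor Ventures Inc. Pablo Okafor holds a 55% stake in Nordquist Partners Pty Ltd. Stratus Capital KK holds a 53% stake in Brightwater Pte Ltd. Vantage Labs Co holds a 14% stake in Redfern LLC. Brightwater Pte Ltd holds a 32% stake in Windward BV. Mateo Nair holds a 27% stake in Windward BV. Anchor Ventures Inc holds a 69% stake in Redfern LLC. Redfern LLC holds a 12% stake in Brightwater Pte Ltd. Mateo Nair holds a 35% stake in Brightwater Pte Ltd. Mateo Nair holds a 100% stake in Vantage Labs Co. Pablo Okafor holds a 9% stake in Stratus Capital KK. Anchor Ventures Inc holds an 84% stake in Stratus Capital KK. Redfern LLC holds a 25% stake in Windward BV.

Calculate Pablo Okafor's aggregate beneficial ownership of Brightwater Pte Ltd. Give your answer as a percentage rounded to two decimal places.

57.57%

Pablo reaches Brightwater along 3 paths.
Via Anchor → Redfern: 100% × 69% × 12% = 8.28%.
Via Anchor → Stratus: 100% × 84% × 53% = 44.52%.
Via Stratus: 9% × 53% = 4.77%.
Total: 8.28% + 44.52% + 4.77% = 57.57%.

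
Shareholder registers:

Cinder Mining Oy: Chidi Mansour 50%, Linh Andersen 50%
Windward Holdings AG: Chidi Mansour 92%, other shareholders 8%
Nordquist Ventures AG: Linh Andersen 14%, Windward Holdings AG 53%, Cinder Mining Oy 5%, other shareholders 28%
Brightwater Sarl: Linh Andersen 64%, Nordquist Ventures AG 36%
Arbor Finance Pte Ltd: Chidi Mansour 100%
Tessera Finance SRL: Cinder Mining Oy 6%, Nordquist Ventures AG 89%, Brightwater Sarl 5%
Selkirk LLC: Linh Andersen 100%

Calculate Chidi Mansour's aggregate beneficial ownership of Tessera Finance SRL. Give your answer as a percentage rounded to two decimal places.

49.54%

Chidi reaches Tessera along 5 paths.
Via Cinder: 50% × 6% = 3%.
Via Windward → Nordquist: 92% × 53% × 89% = 43.3964%.
Via Cinder → Nordquist: 50% × 5% × 89% = 2.225%.
Via Windward → Nordquist → Brightwater: 92% × 53% × 36% × 5% = 0.87768%.
Via Cinder → Nordquist → Brightwater: 50% × 5% × 36% × 5% = 0.045%.
Total: 3% + 43.3964% + 2.225% + 0.87768% + 0.045% = 49.54408%.
Rounded: 49.54%.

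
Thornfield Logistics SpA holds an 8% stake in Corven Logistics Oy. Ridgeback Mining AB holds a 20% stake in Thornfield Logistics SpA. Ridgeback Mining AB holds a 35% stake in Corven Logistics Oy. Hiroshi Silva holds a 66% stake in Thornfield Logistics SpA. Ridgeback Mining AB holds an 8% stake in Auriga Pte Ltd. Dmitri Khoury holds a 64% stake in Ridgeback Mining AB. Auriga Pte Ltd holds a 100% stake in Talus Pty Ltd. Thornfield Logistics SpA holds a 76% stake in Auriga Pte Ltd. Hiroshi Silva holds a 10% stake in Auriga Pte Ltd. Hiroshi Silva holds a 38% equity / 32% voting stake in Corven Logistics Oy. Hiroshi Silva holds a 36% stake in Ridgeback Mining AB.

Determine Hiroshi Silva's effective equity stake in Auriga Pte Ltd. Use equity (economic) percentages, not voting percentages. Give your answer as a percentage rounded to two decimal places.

Hiroshi reaches Auriga along 4 paths.
Direct stake: 10% = 10%.
Via Thornfield: 66% × 76% = 50.16%.
Via Ridgeback → Thornfield: 36% × 20% × 76% = 5.472%.
Via Ridgeback: 36% × 8% = 2.88%.
Total: 10% + 50.16% + 5.472% + 2.88% = 68.512%.
Rounded: 68.51%.

68.51%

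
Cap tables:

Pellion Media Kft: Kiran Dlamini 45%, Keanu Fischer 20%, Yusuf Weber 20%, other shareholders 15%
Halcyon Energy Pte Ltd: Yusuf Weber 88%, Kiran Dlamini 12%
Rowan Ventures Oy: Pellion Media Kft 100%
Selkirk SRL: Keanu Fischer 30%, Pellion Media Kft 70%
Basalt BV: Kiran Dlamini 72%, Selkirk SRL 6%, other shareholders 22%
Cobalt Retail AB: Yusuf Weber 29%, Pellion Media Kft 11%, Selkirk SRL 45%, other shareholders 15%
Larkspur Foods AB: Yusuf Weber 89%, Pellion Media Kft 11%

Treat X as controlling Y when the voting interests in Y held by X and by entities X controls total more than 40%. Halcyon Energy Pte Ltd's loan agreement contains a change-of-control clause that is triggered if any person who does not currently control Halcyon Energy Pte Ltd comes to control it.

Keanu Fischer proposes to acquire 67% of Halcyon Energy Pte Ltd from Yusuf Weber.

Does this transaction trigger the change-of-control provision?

Yes

The purchase adds only to Keanu's holdings (Yusuf's stake shrinks), so Keanu is the only person who could newly come to control Halcyon.
Keanu's largest direct stake is 30% in Selkirk, which does not meet the threshold, so Keanu controls no company.
Neither Keanu nor any entity Keanu controls holds any voting interest in Halcyon.
So before the transaction, Keanu does not control Halcyon.
After the purchase, Keanu holds 67% of Halcyon directly, and Yusuf's stake falls to 21%.
Keanu holds 67% of Halcyon, so Keanu controls Halcyon.
Keanu did not control Halcyon before and does after, so the clause is triggered.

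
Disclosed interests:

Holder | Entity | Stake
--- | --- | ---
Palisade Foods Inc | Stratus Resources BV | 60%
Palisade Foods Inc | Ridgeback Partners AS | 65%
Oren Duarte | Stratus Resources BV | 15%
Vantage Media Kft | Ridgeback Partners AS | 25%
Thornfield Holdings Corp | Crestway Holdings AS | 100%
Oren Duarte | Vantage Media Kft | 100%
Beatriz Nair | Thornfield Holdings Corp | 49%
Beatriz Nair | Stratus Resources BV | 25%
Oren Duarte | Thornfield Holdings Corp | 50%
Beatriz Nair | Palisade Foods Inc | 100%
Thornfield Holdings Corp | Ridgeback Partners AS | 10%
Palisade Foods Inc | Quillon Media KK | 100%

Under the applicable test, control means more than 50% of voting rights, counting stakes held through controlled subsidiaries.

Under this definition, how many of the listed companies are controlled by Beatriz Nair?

4

Beatriz holds 100% of Palisade, so Beatriz controls Palisade.
Palisade and Beatriz together hold 60% + 25% = 85% of Stratus, so Beatriz controls Stratus.
Palisade holds 100% of Quillon, so Beatriz controls Quillon.
Palisade holds 65% of Ridgeback, so Beatriz controls Ridgeback.
No other company's threshold is met.
Beatriz controls 4 companies.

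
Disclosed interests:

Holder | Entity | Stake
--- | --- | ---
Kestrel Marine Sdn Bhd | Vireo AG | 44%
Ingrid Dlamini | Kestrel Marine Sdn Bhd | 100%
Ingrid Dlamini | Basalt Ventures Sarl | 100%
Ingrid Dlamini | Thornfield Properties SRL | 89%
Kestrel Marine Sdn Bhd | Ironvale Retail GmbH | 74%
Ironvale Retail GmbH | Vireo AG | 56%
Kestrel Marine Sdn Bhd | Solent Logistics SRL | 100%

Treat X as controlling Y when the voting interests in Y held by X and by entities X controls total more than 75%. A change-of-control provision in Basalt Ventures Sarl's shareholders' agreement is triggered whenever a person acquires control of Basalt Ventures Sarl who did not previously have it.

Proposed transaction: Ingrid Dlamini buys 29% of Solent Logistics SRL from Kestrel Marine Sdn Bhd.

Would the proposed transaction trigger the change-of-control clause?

The purchase adds only to Ingrid's holdings (Kestrel's stake shrinks), so Ingrid is the only person who could newly come to control Basalt.
Ingrid holds 100% of Basalt, so Ingrid controls Basalt.
So Ingrid already controls Basalt before the transaction.
After the purchase, Ingrid holds 29% of Solent directly, and Kestrel's stake falls to 71%.
Ingrid controlled Basalt already, so this is not a new person acquiring control; every other person's position is unchanged or reduced.
No new person acquires control, so the clause is not triggered.

No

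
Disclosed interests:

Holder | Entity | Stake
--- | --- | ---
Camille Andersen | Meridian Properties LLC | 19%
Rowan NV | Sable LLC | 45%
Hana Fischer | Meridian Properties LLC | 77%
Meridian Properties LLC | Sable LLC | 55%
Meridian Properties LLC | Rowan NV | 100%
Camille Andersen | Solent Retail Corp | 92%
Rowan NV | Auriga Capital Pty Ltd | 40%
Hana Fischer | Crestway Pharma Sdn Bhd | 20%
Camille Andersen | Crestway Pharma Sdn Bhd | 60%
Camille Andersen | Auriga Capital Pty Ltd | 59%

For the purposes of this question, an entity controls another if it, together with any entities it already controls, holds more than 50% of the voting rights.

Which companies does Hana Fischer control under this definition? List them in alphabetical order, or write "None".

Hana holds 77% of Meridian, so Hana controls Meridian.
Meridian holds 100% of Rowan, so Hana controls Rowan.
Meridian and Rowan together hold 55% + 45% = 100% of Sable, so Hana controls Sable.
No other company's threshold is met.

Meridian Properties LLC, Rowan NV, Sable LLC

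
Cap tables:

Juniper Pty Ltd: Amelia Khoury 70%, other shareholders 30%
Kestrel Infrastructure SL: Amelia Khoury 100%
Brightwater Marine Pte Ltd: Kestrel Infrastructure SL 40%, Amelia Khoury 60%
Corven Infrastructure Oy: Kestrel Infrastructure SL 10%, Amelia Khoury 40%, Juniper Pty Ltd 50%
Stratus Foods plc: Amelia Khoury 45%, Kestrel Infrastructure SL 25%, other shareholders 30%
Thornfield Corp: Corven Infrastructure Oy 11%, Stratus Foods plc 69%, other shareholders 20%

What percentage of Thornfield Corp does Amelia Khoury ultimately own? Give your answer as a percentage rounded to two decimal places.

Amelia reaches Thornfield along 5 paths.
Via Kestrel → Corven: 100% × 10% × 11% = 1.1%.
Via Corven: 40% × 11% = 4.4%.
Via Juniper → Corven: 70% × 50% × 11% = 3.85%.
Via Stratus: 45% × 69% = 31.05%.
Via Kestrel → Stratus: 100% × 25% × 69% = 17.25%.
Total: 1.1% + 4.4% + 3.85% + 31.05% + 17.25% = 57.65%.

57.65%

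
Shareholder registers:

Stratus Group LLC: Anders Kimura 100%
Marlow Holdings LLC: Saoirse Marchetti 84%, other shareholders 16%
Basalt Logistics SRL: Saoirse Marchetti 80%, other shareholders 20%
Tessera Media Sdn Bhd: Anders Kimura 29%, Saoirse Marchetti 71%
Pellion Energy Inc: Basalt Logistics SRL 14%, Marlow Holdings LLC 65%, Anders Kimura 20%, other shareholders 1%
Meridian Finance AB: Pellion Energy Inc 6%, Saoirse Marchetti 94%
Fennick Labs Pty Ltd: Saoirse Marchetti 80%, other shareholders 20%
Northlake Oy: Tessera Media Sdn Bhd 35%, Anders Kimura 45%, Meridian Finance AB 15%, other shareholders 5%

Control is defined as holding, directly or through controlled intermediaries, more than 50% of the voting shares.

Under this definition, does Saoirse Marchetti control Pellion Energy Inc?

Saoirse holds 84% of Marlow, so Saoirse controls Marlow.
Saoirse holds 80% of Basalt, so Saoirse controls Basalt.
Basalt and Marlow together hold 14% + 65% = 79% of Pellion, so Saoirse controls Pellion.

Yes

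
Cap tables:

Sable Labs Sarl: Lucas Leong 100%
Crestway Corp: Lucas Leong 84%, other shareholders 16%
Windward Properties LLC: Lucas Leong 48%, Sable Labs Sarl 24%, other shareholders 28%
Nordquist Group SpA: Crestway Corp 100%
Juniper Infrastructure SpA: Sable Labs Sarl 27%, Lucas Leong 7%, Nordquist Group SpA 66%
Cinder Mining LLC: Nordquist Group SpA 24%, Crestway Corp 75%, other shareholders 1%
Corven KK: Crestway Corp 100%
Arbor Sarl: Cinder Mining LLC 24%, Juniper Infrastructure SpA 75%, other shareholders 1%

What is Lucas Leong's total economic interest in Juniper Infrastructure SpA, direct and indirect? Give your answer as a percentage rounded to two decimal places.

Lucas reaches Juniper along 3 paths.
Via Sable: 100% × 27% = 27%.
Direct stake: 7% = 7%.
Via Crestway → Nordquist: 84% × 100% × 66% = 55.44%.
Total: 27% + 7% + 55.44% = 89.44%.

89.44%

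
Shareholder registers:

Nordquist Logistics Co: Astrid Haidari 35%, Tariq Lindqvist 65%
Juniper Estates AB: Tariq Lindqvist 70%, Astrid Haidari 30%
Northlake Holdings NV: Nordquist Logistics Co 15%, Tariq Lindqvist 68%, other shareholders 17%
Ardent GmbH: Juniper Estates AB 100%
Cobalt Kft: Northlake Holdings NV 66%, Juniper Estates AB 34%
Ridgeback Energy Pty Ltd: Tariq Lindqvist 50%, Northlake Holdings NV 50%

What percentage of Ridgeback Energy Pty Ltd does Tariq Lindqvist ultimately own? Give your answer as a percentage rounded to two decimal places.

Tariq reaches Ridgeback along 3 paths.
Direct stake: 50% = 50%.
Via Nordquist → Northlake: 65% × 15% × 50% = 4.875%.
Via Northlake: 68% × 50% = 34%.
Total: 50% + 4.875% + 34% = 88.875%.
Rounded: 88.88%.

88.88%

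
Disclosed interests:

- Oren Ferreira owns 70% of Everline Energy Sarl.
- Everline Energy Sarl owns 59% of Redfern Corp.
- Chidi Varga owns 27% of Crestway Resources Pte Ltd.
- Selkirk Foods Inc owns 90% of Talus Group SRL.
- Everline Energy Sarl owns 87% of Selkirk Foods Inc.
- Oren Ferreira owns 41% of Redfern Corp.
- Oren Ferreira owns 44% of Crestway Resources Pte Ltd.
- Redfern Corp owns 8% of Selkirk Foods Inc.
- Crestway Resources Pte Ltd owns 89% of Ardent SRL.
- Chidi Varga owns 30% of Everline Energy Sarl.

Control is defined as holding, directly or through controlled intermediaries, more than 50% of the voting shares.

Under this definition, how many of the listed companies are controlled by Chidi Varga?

0

Chidi's largest direct stake is 30% in Everline, which does not meet the threshold.
Chidi controls 0 companies.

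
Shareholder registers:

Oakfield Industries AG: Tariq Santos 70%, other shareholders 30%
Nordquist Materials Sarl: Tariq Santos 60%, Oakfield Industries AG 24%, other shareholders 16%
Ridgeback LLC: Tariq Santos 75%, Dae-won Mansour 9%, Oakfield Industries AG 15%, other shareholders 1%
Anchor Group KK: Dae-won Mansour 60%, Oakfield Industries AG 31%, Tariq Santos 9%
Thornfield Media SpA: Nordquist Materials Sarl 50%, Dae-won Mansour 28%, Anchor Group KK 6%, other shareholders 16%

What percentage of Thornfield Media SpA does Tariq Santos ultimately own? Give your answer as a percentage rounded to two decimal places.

40.24%

Tariq reaches Thornfield along 4 paths.
Via Nordquist: 60% × 50% = 30%.
Via Oakfield → Nordquist: 70% × 24% × 50% = 8.4%.
Via Oakfield → Anchor: 70% × 31% × 6% = 1.302%.
Via Anchor: 9% × 6% = 0.54%.
Total: 30% + 8.4% + 1.302% + 0.54% = 40.242%.
Rounded: 40.24%.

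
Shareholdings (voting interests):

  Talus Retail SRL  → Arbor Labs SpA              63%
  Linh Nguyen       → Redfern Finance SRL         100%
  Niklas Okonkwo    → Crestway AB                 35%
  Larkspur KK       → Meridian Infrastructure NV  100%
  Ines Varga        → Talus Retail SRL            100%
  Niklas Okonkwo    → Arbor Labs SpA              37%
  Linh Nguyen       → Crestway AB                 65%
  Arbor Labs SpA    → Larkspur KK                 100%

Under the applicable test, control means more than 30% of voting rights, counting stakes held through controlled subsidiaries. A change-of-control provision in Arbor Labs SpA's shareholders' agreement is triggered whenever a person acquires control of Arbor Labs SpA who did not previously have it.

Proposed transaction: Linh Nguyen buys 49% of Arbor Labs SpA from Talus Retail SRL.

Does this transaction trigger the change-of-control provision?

Yes

The purchase adds only to Linh's holdings (Talus's stake shrinks), so Linh is the only person who could newly come to control Arbor.
Linh holds 65% of Crestway, so Linh controls Crestway.
Linh holds 100% of Redfern, so Linh controls Redfern.
Neither Linh nor any entity Linh controls holds any voting interest in Arbor.
So before the transaction, Linh does not control Arbor.
After the purchase, Linh holds 49% of Arbor directly, and Talus's stake falls to 14%.
Linh holds 49% of Arbor, so Linh controls Arbor.
Linh did not control Arbor before and does after, so the clause is triggered.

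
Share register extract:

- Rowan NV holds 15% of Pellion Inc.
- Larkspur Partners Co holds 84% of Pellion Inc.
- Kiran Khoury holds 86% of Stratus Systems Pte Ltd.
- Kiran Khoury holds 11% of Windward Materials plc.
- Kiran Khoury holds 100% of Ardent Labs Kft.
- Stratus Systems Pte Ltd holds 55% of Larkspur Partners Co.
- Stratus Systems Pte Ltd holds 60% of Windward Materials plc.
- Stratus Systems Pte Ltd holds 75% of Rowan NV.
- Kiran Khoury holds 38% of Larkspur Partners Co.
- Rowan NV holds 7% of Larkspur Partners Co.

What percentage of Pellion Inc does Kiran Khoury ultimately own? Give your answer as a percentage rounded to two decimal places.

85.12%

Kiran reaches Pellion along 4 paths.
Via Stratus → Rowan: 86% × 75% × 15% = 9.675%.
Via Stratus → Larkspur: 86% × 55% × 84% = 39.732%.
Via Larkspur: 38% × 84% = 31.92%.
Via Stratus → Rowan → Larkspur: 86% × 75% × 7% × 84% = 3.7926%.
Total: 9.675% + 39.732% + 31.92% + 3.7926% = 85.1196%.
Rounded: 85.12%.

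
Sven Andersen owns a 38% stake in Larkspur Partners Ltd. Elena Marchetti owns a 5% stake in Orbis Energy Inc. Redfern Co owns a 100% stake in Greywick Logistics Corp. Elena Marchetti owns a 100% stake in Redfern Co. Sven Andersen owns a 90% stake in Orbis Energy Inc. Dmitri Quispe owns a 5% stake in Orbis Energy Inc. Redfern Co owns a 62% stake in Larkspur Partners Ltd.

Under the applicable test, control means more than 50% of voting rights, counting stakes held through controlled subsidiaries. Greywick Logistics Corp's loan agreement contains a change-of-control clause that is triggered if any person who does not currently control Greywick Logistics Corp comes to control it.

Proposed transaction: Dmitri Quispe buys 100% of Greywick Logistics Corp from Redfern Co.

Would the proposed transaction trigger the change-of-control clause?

The purchase adds only to Dmitri's holdings (Redfern's stake shrinks), so Dmitri is the only person who could newly come to control Greywick.
Dmitri's largest direct stake is 5% in Orbis, which does not meet the threshold, so Dmitri controls no company.
Neither Dmitri nor any entity Dmitri controls holds any voting interest in Greywick.
So before the transaction, Dmitri does not control Greywick.
After the purchase, Dmitri holds 100% of Greywick directly, and Redfern's stake falls to 0%.
Dmitri holds 100% of Greywick, so Dmitri controls Greywick.
Dmitri did not control Greywick before and does after, so the clause is triggered.

Yes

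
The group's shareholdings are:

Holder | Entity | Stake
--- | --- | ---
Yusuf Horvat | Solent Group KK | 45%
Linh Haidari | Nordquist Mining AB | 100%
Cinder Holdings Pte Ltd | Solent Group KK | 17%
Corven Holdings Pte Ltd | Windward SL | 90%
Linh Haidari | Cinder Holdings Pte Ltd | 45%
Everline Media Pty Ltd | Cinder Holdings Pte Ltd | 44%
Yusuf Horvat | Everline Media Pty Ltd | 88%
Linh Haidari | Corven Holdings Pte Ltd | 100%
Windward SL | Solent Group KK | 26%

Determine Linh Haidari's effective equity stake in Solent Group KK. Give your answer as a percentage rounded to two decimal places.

Linh reaches Solent along 2 paths.
Via Corven → Windward: 100% × 90% × 26% = 23.4%.
Via Cinder: 45% × 17% = 7.65%.
Total: 23.4% + 7.65% = 31.05%.

31.05%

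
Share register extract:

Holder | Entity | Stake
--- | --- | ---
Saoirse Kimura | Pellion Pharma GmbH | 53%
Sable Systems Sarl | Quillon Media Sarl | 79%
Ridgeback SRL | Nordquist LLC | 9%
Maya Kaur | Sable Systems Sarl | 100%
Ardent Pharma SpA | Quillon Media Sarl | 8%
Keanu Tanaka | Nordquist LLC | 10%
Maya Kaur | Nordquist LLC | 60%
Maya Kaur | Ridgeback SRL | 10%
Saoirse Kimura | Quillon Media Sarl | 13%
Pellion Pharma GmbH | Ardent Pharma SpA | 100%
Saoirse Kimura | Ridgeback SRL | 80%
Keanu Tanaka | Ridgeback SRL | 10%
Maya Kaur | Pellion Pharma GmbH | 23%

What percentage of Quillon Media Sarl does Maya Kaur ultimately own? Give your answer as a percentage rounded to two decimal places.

80.84%

Maya reaches Quillon along 2 paths.
Via Sable: 100% × 79% = 79%.
Via Pellion → Ardent: 23% × 100% × 8% = 1.84%.
Total: 79% + 1.84% = 80.84%.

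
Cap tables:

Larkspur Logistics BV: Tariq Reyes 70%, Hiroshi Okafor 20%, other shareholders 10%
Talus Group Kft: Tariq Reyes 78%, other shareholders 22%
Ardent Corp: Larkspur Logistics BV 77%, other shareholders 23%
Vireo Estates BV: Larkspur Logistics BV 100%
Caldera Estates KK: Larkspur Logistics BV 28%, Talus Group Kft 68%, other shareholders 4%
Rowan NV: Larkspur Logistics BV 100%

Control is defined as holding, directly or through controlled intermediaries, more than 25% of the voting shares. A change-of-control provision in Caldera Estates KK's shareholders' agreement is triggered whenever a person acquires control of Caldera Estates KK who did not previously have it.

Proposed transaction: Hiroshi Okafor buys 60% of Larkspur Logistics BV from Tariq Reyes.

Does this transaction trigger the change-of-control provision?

The purchase adds only to Hiroshi's holdings (Tariq's stake shrinks), so Hiroshi is the only person who could newly come to control Caldera.
Hiroshi's largest direct stake is 20% in Larkspur, which does not meet the threshold, so Hiroshi controls no company.
Neither Hiroshi nor any entity Hiroshi controls holds any voting interest in Caldera.
So before the transaction, Hiroshi does not control Caldera.
After the purchase, Hiroshi's direct stake in Larkspur rises to 20% + 60% = 80%, and Tariq's stake falls to 10%.
Hiroshi holds 80% of Larkspur, so Hiroshi controls Larkspur.
Larkspur holds 28% of Caldera, so Hiroshi controls Caldera.
Hiroshi did not control Caldera before and does after, so the clause is triggered.

Yes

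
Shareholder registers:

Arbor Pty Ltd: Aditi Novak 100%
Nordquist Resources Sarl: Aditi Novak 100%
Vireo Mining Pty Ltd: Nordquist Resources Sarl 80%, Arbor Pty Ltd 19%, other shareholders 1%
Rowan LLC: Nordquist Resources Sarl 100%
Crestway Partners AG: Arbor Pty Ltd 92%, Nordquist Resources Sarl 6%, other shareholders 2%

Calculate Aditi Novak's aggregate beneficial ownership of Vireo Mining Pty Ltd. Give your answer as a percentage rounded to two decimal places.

Aditi reaches Vireo along 2 paths.
Via Nordquist: 100% × 80% = 80%.
Via Arbor: 100% × 19% = 19%.
Total: 80% + 19% = 99%.
Rounded: 99.00%.

99.00%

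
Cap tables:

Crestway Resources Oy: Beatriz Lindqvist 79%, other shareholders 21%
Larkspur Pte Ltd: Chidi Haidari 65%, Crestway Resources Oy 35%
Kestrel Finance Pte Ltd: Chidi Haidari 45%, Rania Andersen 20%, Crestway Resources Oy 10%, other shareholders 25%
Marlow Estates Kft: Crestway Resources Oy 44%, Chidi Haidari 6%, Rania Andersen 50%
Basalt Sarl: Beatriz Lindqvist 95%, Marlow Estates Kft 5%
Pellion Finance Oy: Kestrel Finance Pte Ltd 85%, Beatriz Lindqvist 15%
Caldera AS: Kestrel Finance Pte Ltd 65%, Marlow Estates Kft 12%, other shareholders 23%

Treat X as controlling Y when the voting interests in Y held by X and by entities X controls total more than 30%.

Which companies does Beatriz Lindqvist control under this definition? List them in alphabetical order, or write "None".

Basalt Sarl, Crestway Resources Oy, Larkspur Pte Ltd, Marlow Estates Kft

Beatriz holds 79% of Crestway, so Beatriz controls Crestway.
Crestway holds 35% of Larkspur, so Beatriz controls Larkspur.
Crestway holds 44% of Marlow, so Beatriz controls Marlow.
Beatriz and Marlow together hold 95% + 5% = 100% of Basalt, so Beatriz controls Basalt.
No other company's threshold is met.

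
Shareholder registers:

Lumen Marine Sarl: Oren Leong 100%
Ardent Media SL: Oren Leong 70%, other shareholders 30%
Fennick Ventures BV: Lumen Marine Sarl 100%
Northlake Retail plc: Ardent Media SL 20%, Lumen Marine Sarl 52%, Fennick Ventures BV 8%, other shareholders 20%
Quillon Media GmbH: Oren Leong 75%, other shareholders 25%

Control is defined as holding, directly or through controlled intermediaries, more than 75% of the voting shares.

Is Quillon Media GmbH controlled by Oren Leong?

Oren holds 100% of Lumen, so Oren controls Lumen.
Lumen holds 100% of Fennick, so Oren controls Fennick.
In Quillon, Oren's side holds only 75%, not > 75%.
So Oren does not control Quillon.

No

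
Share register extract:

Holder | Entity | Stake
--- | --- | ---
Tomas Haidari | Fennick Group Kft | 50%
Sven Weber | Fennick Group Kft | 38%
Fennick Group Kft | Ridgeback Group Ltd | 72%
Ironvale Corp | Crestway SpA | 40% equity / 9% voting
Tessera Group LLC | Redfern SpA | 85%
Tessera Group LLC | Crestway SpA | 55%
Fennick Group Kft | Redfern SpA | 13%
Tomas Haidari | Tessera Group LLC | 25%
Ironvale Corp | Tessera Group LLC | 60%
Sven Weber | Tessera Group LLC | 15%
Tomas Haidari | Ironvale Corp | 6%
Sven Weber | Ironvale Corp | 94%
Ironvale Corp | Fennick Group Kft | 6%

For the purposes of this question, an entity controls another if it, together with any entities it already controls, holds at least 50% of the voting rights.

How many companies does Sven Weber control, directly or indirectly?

Sven holds 94% of Ironvale, so Sven controls Ironvale.
Ironvale and Sven together hold 60% + 15% = 75% of Tessera, so Sven controls Tessera.
Tessera holds 85% of Redfern, so Sven controls Redfern.
Ironvale and Tessera together hold 9% + 55% = 64% of Crestway, so Sven controls Crestway.
No other company's threshold is met.
Sven controls 4 companies.

4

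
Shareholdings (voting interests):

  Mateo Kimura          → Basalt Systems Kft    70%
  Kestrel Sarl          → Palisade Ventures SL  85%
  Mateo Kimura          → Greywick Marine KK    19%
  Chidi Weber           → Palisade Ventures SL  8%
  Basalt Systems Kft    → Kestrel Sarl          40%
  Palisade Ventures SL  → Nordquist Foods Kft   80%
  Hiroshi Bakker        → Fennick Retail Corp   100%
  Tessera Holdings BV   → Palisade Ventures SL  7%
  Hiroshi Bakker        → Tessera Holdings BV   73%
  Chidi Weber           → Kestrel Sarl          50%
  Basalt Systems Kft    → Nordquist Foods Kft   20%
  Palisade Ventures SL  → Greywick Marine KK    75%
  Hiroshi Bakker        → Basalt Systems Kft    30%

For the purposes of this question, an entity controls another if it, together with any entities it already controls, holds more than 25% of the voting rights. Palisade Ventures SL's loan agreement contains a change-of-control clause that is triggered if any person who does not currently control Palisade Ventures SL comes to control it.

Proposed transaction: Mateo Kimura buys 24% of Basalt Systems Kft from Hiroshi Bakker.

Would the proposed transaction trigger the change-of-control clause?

No

The purchase adds only to Mateo's holdings (Hiroshi's stake shrinks), so Mateo is the only person who could newly come to control Palisade.
Mateo holds 70% of Basalt, so Mateo controls Basalt.
Basalt holds 40% of Kestrel, so Mateo controls Kestrel.
Kestrel holds 85% of Palisade, so Mateo controls Palisade.
So Mateo already controls Palisade before the transaction.
After the purchase, Mateo's direct stake in Basalt rises to 70% + 24% = 94%, and Hiroshi's stake falls to 6%.
Mateo controlled Palisade already, so this is not a new person acquiring control; every other person's position is unchanged or reduced.
No new person acquires control, so the clause is not triggered.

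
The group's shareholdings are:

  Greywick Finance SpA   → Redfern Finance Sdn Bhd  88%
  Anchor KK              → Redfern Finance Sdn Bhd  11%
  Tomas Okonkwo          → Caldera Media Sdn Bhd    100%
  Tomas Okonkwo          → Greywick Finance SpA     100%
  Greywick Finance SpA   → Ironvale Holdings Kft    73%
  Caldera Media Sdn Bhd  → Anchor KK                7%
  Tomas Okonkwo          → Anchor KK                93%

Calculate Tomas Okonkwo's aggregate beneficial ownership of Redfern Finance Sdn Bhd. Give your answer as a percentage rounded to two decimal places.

Tomas reaches Redfern along 3 paths.
Via Greywick: 100% × 88% = 88%.
Via Anchor: 93% × 11% = 10.23%.
Via Caldera → Anchor: 100% × 7% × 11% = 0.77%.
Total: 88% + 10.23% + 0.77% = 99%.
Rounded: 99.00%.

99.00%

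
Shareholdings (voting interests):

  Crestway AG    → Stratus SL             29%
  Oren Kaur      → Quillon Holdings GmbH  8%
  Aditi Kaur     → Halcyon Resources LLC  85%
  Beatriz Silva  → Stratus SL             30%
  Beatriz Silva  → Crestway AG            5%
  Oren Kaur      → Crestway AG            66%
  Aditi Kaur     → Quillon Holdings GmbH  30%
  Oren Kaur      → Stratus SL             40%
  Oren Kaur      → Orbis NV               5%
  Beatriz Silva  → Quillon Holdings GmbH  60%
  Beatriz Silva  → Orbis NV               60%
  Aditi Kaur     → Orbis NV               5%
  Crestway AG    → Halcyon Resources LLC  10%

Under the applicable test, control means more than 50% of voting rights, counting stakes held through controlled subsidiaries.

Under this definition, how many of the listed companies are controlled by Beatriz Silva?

Beatriz holds 60% of Quillon, so Beatriz controls Quillon.
Beatriz holds 60% of Orbis, so Beatriz controls Orbis.
No other company's threshold is met.
Beatriz controls 2 companies.

2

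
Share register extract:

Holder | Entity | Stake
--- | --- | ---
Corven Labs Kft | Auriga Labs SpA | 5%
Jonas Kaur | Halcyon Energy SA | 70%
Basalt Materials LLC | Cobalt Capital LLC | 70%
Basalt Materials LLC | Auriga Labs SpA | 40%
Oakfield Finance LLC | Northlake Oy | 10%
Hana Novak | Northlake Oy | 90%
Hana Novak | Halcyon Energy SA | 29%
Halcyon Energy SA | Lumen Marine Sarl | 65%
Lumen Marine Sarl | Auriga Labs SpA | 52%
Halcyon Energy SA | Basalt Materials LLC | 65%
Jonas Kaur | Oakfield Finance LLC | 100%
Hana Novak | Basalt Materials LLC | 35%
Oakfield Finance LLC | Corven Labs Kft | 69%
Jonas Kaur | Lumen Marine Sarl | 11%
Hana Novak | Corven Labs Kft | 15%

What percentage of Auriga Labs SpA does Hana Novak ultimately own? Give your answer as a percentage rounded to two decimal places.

32.09%

Hana reaches Auriga along 4 paths.
Via Halcyon → Basalt: 29% × 65% × 40% = 7.54%.
Via Basalt: 35% × 40% = 14%.
Via Halcyon → Lumen: 29% × 65% × 52% = 9.802%.
Via Corven: 15% × 5% = 0.75%.
Total: 7.54% + 14% + 9.802% + 0.75% = 32.092%.
Rounded: 32.09%.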